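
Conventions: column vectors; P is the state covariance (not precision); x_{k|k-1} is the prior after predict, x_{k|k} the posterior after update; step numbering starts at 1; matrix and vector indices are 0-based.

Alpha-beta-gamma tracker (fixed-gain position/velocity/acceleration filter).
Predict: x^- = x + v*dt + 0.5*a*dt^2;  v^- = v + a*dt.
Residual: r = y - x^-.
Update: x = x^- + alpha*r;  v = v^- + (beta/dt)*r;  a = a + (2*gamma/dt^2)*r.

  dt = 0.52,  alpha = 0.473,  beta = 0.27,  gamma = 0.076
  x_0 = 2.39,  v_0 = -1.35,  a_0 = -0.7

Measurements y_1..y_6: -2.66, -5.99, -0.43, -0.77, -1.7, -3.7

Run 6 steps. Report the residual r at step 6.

resid = -1.9232

step 1: x_pred=1.5934  r=-4.2534  x^+=-0.4185  v^+=-3.9225  a^+=-3.0909
step 2: x_pred=-2.8761  r=-3.1139  x^+=-4.3490  v^+=-7.1466  a^+=-4.8414
step 3: x_pred=-8.7198  r=8.2898  x^+=-4.7987  v^+=-5.3598  a^+=-0.1815
step 4: x_pred=-7.6104  r=6.8404  x^+=-4.3749  v^+=-1.9025  a^+=3.6637
step 5: x_pred=-4.8688  r=3.1688  x^+=-3.3700  v^+=1.6480  a^+=5.4450
step 6: x_pred=-1.7768  r=-1.9232  x^+=-2.6865  v^+=3.4808  a^+=4.3639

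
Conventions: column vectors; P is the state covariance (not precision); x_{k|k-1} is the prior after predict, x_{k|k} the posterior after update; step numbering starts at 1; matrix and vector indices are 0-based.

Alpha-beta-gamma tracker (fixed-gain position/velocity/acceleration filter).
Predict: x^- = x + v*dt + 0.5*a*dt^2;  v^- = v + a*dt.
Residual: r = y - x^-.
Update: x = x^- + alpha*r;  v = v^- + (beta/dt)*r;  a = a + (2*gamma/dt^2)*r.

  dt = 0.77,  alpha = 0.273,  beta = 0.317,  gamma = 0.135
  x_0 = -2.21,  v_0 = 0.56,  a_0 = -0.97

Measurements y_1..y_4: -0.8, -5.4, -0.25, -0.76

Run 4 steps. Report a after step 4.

a_post = 1.4728

step 1: x_pred=-2.0664  r=1.2664  x^+=-1.7206  v^+=0.3344  a^+=-0.3933
step 2: x_pred=-1.5797  r=-3.8203  x^+=-2.6227  v^+=-1.5412  a^+=-2.1330
step 3: x_pred=-4.4417  r=4.1917  x^+=-3.2974  v^+=-1.4579  a^+=-0.2242
step 4: x_pred=-4.4864  r=3.7264  x^+=-3.4691  v^+=-0.0964  a^+=1.4728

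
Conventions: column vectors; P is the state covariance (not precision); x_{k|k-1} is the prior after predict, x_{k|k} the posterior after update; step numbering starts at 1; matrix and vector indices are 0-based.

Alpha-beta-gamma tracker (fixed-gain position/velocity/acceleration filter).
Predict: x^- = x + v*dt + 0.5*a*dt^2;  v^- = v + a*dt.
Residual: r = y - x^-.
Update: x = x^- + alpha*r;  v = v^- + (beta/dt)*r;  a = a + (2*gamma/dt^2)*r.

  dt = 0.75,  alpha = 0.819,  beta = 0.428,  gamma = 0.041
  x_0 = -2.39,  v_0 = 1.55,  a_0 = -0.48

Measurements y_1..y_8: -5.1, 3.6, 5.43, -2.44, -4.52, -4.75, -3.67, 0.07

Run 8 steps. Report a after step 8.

step 1: x_pred=-1.3625  r=-3.7375  x^+=-4.4235  v^+=-0.9429  a^+=-1.0248
step 2: x_pred=-5.4189  r=9.0189  x^+=1.9676  v^+=3.4353  a^+=0.2899
step 3: x_pred=4.6256  r=0.8044  x^+=5.2844  v^+=4.1118  a^+=0.4072
step 4: x_pred=8.4827  r=-10.9227  x^+=-0.4630  v^+=-1.8161  a^+=-1.1851
step 5: x_pred=-2.1584  r=-2.3616  x^+=-4.0925  v^+=-4.0526  a^+=-1.5294
step 6: x_pred=-7.5622  r=2.8122  x^+=-5.2590  v^+=-3.5949  a^+=-1.1194
step 7: x_pred=-8.2700  r=4.6000  x^+=-4.5026  v^+=-1.8094  a^+=-0.4489
step 8: x_pred=-5.9859  r=6.0559  x^+=-1.0261  v^+=1.3099  a^+=0.4340

a_post = 0.4340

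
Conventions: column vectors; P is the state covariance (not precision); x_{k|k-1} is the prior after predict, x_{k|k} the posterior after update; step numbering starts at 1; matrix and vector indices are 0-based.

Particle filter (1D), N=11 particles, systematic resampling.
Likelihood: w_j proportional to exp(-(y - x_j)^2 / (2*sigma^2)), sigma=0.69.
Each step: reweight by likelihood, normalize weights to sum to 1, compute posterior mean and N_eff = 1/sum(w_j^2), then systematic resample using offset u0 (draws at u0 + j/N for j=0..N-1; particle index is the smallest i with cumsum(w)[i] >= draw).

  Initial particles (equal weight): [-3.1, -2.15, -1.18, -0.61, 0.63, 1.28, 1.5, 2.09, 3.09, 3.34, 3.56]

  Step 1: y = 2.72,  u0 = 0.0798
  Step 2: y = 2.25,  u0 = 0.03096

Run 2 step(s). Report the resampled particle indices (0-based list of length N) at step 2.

resampled_idx = [0, 1, 1, 2, 2, 2, 3, 4, 5, 7, 9]

step 1: w=[0.0000, 0.0000, 0.0000, 0.0000, 0.0034, 0.0377, 0.0698, 0.2195, 0.2884, 0.2224, 0.1587]  mean=2.8131  Neff=4.7091  idx=[6, 7, 7, 8, 8, 8, 9, 9, 9, 10, 10]
step 2: w=[0.1081, 0.1901, 0.1901, 0.0931, 0.0931, 0.0931, 0.0561, 0.0561, 0.0561, 0.0322, 0.0322]  mean=2.6103  Neff=8.2361  idx=[0, 1, 1, 2, 2, 2, 3, 4, 5, 7, 9]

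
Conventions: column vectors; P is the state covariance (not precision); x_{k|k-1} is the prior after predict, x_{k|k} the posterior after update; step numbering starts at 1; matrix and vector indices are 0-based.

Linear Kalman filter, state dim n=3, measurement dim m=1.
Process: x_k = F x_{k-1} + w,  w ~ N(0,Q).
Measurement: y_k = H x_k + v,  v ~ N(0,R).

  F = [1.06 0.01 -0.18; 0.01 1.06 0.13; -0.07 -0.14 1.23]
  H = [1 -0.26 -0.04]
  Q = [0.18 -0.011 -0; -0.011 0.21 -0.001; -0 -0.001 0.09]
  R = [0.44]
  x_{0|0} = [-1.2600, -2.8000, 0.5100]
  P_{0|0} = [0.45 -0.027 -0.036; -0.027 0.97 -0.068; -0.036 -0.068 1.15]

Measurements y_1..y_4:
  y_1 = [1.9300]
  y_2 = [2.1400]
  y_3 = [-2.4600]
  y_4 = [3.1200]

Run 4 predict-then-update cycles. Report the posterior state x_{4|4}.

step 1: x^-=[-1.4554, -2.9143, 1.1075]  P^-=[0.7364 -0.0452 -0.3353; -0.0452 1.3000 -0.0469; -0.3353 -0.0469 1.8801]  S=[1.3166]  K=[0.5784; -0.2896; -0.3025]  nu=[2.6720]  x^+=[0.0901, -3.6882, 0.2992]  P^+=[0.2959 0.1754 -0.1049; 0.1754 1.1895 -0.1622; -0.1049 -0.1622 1.7597]
step 2: x^-=[0.0048, -3.8697, 0.8781]  P^-=[0.6139 0.1771 -0.5835; 0.1771 1.5351 -0.1185; -0.5835 -0.1185 2.8543]  S=[1.1144]  K=[0.5305; -0.1950; -0.5984]  nu=[1.1642]  x^+=[0.6224, -4.0967, 0.1813]  P^+=[0.3003 0.2924 -0.2297; 0.2924 1.4927 -0.2485; -0.2297 -0.2485 2.4552]
step 3: x^-=[0.5862, -4.3127, 0.7530]  P^-=[0.6918 0.2949 -0.9233; 0.2949 1.8658 -0.1725; -0.9233 -0.1725 3.9661]  S=[1.1812]  K=[0.5520; -0.1552; -0.8780]  nu=[-4.1374]  x^+=[-1.6978, -3.6707, 4.3855]  P^+=[0.3319 0.3961 -0.3508; 0.3961 1.8374 -0.3334; -0.3508 -0.3334 3.0556]
step 4: x^-=[-2.6258, -3.3378, 6.0269]  P^-=[0.7955 0.4011 -1.2370; 0.4011 2.2417 -0.2450; -1.2370 -0.2450 4.9335]  S=[1.2803]  K=[0.5786; -0.1343; -1.0706]  nu=[5.1190]  x^+=[0.3359, -4.0255, 0.5464]  P^+=[0.3670 0.5006 -0.4440; 0.5006 2.2186 -0.4291; -0.4440 -0.4291 3.4660]

x_post = [0.3359, -4.0255, 0.5464]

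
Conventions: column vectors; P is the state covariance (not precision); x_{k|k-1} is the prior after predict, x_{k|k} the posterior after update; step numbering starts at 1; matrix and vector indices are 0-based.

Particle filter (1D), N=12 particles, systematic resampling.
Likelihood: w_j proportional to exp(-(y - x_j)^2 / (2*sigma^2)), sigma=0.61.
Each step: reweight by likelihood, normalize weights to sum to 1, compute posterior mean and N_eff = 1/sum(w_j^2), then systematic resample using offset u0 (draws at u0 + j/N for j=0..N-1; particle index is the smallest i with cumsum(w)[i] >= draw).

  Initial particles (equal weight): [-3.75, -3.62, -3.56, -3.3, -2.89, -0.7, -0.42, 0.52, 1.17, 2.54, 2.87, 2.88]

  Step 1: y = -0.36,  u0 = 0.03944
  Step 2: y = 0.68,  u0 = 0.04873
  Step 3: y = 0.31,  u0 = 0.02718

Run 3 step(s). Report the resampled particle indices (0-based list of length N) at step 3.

step 1: w=[0.0000, 0.0000, 0.0000, 0.0000, 0.0001, 0.3809, 0.4427, 0.1572, 0.0191, 0.0000, 0.0000, 0.0000]  mean=-0.3487  Neff=2.7312  idx=[5, 5, 5, 5, 5, 6, 6, 6, 6, 6, 7, 7]
step 2: w=[0.0234, 0.0234, 0.0234, 0.0234, 0.0234, 0.0596, 0.0596, 0.0596, 0.0596, 0.0596, 0.2925, 0.2925]  mean=0.0971  Neff=5.2186  idx=[2, 5, 6, 8, 9, 10, 10, 10, 11, 11, 11, 11]
step 3: w=[0.0288, 0.0555, 0.0555, 0.0555, 0.0555, 0.1070, 0.1070, 0.1070, 0.1070, 0.1070, 0.1070, 0.1070]  mean=0.2762  Neff=10.7143  idx=[0, 2, 3, 5, 6, 6, 7, 8, 9, 9, 10, 11]

resampled_idx = [0, 2, 3, 5, 6, 6, 7, 8, 9, 9, 10, 11]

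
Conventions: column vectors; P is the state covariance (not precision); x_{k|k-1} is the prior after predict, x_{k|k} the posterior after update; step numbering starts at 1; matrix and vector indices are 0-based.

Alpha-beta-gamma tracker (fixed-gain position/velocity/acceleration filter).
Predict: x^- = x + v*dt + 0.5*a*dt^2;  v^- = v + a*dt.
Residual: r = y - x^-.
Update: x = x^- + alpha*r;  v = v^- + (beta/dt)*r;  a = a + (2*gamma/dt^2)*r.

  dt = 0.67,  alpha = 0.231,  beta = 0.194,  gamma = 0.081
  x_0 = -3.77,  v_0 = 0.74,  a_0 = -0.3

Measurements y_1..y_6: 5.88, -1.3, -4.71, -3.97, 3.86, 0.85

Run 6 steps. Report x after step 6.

step 1: x_pred=-3.3415  r=9.2215  x^+=-1.2114  v^+=3.2091  a^+=3.0279
step 2: x_pred=1.6184  r=-2.9184  x^+=0.9442  v^+=4.3928  a^+=1.9747
step 3: x_pred=4.3306  r=-9.0406  x^+=2.2422  v^+=3.0981  a^+=-1.2879
step 4: x_pred=4.0289  r=-7.9989  x^+=2.1811  v^+=-0.0809  a^+=-4.1745
step 5: x_pred=1.1900  r=2.6700  x^+=1.8068  v^+=-2.1047  a^+=-3.2110
step 6: x_pred=-0.3241  r=1.1741  x^+=-0.0529  v^+=-3.9161  a^+=-2.7873

x_post = -0.0529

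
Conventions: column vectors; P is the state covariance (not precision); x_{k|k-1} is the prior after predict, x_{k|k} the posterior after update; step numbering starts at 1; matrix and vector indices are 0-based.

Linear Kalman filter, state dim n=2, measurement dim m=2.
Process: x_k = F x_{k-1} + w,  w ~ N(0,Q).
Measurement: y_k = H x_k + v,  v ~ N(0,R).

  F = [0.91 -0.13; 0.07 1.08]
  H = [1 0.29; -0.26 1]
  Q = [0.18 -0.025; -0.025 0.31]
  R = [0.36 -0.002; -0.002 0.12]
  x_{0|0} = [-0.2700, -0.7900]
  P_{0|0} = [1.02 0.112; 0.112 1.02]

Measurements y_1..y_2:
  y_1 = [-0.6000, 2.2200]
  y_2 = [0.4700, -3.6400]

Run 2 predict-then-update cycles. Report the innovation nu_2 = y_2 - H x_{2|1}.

innov = [1.0573, -5.7477]

step 1: x^-=[-0.1430, -0.8721]  P^-=[1.0154 0.0058; 0.0058 1.5217]  S=[1.5067 0.1807; 0.1807 1.7073]  K=[0.7021 -0.2255; 0.1924 0.8700]  nu=[-0.2041, 3.0549]  x^+=[-0.9752, 1.7465]  P^+=[0.2431 0.0347; 0.0347 0.1131]
step 2: x^-=[-1.1145, 1.8180]  P^-=[0.3750 0.0084; 0.0084 0.4483]  S=[0.7776 0.0383; 0.0383 0.5893]  K=[0.4944 -0.1833; 0.1412 0.7479]  nu=[1.0573, -5.7477]  x^+=[0.4617, -2.3314]  P^+=[0.1721 0.0218; 0.0218 0.0951]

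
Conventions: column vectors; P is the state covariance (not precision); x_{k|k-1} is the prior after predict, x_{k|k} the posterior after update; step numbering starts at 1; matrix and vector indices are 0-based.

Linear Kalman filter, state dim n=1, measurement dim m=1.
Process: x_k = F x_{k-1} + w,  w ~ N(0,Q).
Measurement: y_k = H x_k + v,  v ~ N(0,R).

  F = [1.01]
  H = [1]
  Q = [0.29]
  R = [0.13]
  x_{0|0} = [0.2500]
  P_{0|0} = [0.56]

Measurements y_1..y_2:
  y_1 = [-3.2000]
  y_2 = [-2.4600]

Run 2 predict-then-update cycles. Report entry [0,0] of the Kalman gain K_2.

step 1: x^-=[0.2525]  P^-=[0.8613]  S=[0.9913]  K=[0.8689]  nu=[-3.4525]  x^+=[-2.7472]  P^+=[0.1130]
step 2: x^-=[-2.7747]  P^-=[0.4052]  S=[0.5352]  K=[0.7571]  nu=[0.3147]  x^+=[-2.5364]  P^+=[0.0984]

K[0,0] = 0.7571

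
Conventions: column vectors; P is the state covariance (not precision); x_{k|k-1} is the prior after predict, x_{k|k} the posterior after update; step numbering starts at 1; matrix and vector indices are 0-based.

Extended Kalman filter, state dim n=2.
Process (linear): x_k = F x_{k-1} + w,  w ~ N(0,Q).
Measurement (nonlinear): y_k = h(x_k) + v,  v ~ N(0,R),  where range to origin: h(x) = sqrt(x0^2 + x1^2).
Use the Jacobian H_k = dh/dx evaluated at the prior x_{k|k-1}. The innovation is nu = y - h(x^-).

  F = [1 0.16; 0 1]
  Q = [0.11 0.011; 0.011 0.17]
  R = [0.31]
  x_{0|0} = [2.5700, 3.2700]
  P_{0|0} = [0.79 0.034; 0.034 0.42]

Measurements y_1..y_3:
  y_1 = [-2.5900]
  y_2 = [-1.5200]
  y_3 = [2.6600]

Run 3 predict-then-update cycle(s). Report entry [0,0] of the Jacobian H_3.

step 1: x^-=[3.0932, 3.2700]  P^-=[0.9216 0.1122; 0.1122 0.5900]  H_jac=[0.6872 0.7265]  S=[1.1686]  K=[0.6117; 0.4327]  nu=[-7.0912]  x^+=[-1.2445, 0.2013]  P^+=[0.4844 -0.1971; -0.1971 0.3712]
step 2: x^-=[-1.2123, 0.2013]  P^-=[0.5408 -0.1268; -0.1268 0.5412]  H_jac=[-0.9865 0.1638]  S=[0.8918]  K=[-0.6215; 0.2396]  nu=[-2.7489]  x^+=[0.4962, -0.4574]  P^+=[0.1963 0.0061; 0.0061 0.4899]
step 3: x^-=[0.4230, -0.4574]  P^-=[0.3208 0.0954; 0.0954 0.6599]  H_jac=[0.6789 -0.7342]  S=[0.7185]  K=[0.2056; -0.5842]  nu=[2.0370]  x^+=[0.8418, -1.6474]  P^+=[0.2904 0.1817; 0.1817 0.4147]

H_jac[0,0] = 0.6789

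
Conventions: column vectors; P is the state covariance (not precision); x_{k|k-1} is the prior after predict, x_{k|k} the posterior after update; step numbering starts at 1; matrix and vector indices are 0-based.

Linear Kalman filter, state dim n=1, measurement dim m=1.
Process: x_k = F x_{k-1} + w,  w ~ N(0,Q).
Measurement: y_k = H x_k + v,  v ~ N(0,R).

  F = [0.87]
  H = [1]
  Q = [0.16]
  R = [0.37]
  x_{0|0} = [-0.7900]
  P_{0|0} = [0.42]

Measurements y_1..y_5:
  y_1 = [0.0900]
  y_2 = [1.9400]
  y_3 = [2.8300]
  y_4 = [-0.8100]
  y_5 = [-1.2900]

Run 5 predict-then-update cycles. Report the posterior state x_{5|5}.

step 1: x^-=[-0.6873]  P^-=[0.4779]  S=[0.8479]  K=[0.5636]  nu=[0.7773]  x^+=[-0.2492]  P^+=[0.2085]
step 2: x^-=[-0.2168]  P^-=[0.3178]  S=[0.6878]  K=[0.4621]  nu=[2.1568]  x^+=[0.7798]  P^+=[0.1710]
step 3: x^-=[0.6785]  P^-=[0.2894]  S=[0.6594]  K=[0.4389]  nu=[2.1515]  x^+=[1.6228]  P^+=[0.1624]
step 4: x^-=[1.4118]  P^-=[0.2829]  S=[0.6529]  K=[0.4333]  nu=[-2.2218]  x^+=[0.4491]  P^+=[0.1603]
step 5: x^-=[0.3907]  P^-=[0.2813]  S=[0.6513]  K=[0.4319]  nu=[-1.6807]  x^+=[-0.3353]  P^+=[0.1598]

x_post = [-0.3353]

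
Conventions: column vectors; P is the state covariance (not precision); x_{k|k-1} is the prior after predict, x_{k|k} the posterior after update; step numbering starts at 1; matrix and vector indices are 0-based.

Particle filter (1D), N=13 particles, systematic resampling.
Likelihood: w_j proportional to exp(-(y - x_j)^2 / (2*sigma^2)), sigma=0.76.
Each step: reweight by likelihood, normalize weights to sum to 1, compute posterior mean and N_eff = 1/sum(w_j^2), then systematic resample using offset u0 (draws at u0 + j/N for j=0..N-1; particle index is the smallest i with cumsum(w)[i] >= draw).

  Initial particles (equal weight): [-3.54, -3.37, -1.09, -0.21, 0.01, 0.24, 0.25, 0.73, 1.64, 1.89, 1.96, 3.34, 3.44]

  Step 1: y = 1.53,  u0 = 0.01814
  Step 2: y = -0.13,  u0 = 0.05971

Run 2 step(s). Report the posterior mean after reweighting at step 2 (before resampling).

post_mean = 0.4254

step 1: w=[0.0000, 0.0000, 0.0006, 0.0177, 0.0330, 0.0577, 0.0590, 0.1401, 0.2413, 0.2180, 0.2078, 0.0143, 0.0104]  mean=1.4252  Neff=5.6472  idx=[3, 5, 7, 7, 8, 8, 8, 9, 9, 9, 10, 10, 10]
step 2: w=[0.3021, 0.2698, 0.1601, 0.1601, 0.0202, 0.0202, 0.0202, 0.0089, 0.0089, 0.0089, 0.0069, 0.0069, 0.0069]  mean=0.4254  Neff=4.6104  idx=[0, 0, 0, 0, 1, 1, 1, 2, 2, 3, 3, 4, 10]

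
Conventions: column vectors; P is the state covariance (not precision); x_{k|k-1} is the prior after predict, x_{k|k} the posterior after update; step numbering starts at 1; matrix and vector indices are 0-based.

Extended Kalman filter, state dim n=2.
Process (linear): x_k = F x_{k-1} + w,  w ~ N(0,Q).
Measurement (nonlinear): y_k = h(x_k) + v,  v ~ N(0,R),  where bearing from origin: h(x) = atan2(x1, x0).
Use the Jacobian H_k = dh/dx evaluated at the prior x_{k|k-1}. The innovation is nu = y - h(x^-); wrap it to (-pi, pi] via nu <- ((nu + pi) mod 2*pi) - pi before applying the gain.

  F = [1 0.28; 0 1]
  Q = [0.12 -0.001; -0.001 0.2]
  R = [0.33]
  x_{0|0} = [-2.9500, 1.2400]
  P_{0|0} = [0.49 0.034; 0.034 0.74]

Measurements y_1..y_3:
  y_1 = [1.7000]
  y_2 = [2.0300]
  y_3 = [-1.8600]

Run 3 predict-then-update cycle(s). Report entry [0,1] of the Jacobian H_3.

H_jac[0,1] = -0.1732

step 1: x^-=[-2.6028, 1.2400]  P^-=[0.6871 0.2402; 0.2402 0.9400]  H_jac=[-0.1492 -0.3131]  S=[0.4599]  K=[-0.3864; -0.7179]  nu=[-0.9970]  x^+=[-2.2176, 1.9558]  P^+=[0.6184 0.1126; 0.1126 0.7030]
step 2: x^-=[-1.6699, 1.9558]  P^-=[0.8566 0.3084; 0.3084 0.9030]  H_jac=[-0.2957 -0.2525]  S=[0.5085]  K=[-0.6512; -0.6277]  nu=[-0.2475]  x^+=[-1.5087, 2.1111]  P^+=[0.6409 0.1006; 0.1006 0.7026]
step 3: x^-=[-0.9176, 2.1111]  P^-=[0.8723 0.2963; 0.2963 0.9026]  H_jac=[-0.3984 -0.1732]  S=[0.5364]  K=[-0.7435; -0.5115]  nu=[2.4424]  x^+=[-2.7336, 0.8620]  P^+=[0.5757 0.0923; 0.0923 0.7623]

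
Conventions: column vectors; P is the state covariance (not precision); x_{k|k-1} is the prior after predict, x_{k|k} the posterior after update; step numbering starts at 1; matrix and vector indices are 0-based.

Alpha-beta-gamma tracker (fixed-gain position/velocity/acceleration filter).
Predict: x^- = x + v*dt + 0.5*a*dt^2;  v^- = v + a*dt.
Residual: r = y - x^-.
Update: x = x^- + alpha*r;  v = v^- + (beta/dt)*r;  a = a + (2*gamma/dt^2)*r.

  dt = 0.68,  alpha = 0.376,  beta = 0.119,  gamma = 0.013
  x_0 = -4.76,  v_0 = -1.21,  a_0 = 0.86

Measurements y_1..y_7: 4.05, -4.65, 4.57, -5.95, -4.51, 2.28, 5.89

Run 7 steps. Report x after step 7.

x_post = 4.3420

step 1: x_pred=-5.3840  r=9.4340  x^+=-1.8368  v^+=1.0257  a^+=1.3905
step 2: x_pred=-0.8178  r=-3.8322  x^+=-2.2587  v^+=1.3006  a^+=1.1750
step 3: x_pred=-1.1026  r=5.6726  x^+=1.0303  v^+=3.0923  a^+=1.4939
step 4: x_pred=3.4785  r=-9.4285  x^+=-0.0666  v^+=2.4582  a^+=0.9638
step 5: x_pred=1.8278  r=-6.3378  x^+=-0.5552  v^+=2.0045  a^+=0.6074
step 6: x_pred=0.9483  r=1.3317  x^+=1.4490  v^+=2.6506  a^+=0.6823
step 7: x_pred=3.4092  r=2.4808  x^+=4.3420  v^+=3.5487  a^+=0.8218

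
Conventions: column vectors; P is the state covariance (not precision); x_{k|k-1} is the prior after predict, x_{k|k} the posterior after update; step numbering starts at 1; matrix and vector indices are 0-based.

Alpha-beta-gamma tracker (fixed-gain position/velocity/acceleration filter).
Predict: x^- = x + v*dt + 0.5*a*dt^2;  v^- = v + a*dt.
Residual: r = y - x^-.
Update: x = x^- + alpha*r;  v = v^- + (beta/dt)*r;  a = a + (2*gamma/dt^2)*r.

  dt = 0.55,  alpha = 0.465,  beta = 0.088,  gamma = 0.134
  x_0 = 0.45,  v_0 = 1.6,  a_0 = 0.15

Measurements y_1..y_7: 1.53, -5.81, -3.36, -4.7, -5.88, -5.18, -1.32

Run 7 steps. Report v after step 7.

v_post = -5.4702

step 1: x_pred=1.3527  r=0.1773  x^+=1.4351  v^+=1.7109  a^+=0.3071
step 2: x_pred=2.4226  r=-8.2326  x^+=-1.4056  v^+=0.5626  a^+=-6.9866
step 3: x_pred=-2.1529  r=-1.2071  x^+=-2.7142  v^+=-3.4732  a^+=-8.0560
step 4: x_pred=-5.8429  r=1.1429  x^+=-5.3115  v^+=-7.7211  a^+=-7.0434
step 5: x_pred=-10.6234  r=4.7434  x^+=-8.4177  v^+=-10.8361  a^+=-2.8410
step 6: x_pred=-14.8073  r=9.6273  x^+=-10.3306  v^+=-10.8583  a^+=5.6882
step 7: x_pred=-15.4423  r=14.1223  x^+=-8.8754  v^+=-5.4702  a^+=18.1999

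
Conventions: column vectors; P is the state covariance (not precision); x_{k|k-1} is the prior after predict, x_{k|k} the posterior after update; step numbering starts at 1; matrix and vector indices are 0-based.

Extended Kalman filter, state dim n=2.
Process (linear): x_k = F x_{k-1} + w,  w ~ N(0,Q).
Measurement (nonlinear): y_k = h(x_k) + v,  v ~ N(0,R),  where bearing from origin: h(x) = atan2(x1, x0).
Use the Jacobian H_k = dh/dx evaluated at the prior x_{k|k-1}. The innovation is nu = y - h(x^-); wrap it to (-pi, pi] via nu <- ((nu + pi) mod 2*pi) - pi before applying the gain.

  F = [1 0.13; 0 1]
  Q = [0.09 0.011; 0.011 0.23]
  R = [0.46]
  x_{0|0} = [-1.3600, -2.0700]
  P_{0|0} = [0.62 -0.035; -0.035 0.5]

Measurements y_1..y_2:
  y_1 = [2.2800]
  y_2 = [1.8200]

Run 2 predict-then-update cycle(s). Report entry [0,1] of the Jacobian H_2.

H_jac[0,1] = -0.2887

step 1: x^-=[-1.6291, -2.0700]  P^-=[0.7093 0.0410; 0.0410 0.7300]  H_jac=[0.2983 -0.2348]  S=[0.5576]  K=[0.3622; -0.2854]  nu=[-1.7656]  x^+=[-2.2687, -1.5661]  P^+=[0.6362 0.0987; 0.0987 0.6846]
step 2: x^-=[-2.4722, -1.5661]  P^-=[0.7634 0.1986; 0.1986 0.9146]  H_jac=[0.1829 -0.2887]  S=[0.5408]  K=[0.1521; -0.4210]  nu=[-1.8862]  x^+=[-2.7591, -0.7719]  P^+=[0.7509 0.2333; 0.2333 0.8187]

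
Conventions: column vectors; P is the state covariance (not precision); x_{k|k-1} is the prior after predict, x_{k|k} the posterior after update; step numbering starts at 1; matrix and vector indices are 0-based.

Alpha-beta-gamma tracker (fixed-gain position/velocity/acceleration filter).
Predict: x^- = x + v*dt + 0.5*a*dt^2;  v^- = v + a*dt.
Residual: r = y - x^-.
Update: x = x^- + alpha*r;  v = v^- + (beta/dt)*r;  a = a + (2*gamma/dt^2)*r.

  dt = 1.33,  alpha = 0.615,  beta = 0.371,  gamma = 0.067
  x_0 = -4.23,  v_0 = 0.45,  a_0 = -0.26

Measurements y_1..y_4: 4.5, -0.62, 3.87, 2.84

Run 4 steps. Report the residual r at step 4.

resid = -2.8212

step 1: x_pred=-3.8615  r=8.3615  x^+=1.2808  v^+=2.4366  a^+=0.3734
step 2: x_pred=4.8518  r=-5.4718  x^+=1.4866  v^+=1.4069  a^+=-0.0411
step 3: x_pred=3.3215  r=0.5485  x^+=3.6588  v^+=1.5053  a^+=0.0005
step 4: x_pred=5.6612  r=-2.8212  x^+=3.9262  v^+=0.7189  a^+=-0.2133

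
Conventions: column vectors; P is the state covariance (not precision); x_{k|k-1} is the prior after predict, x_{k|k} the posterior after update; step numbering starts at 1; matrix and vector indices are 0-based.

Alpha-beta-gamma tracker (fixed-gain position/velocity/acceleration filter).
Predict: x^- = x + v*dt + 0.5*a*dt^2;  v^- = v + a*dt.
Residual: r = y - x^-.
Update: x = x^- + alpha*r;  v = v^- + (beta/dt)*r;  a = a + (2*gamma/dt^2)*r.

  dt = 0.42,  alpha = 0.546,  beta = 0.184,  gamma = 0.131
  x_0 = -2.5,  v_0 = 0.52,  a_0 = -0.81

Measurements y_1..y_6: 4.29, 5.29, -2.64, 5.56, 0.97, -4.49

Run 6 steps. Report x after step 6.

x_post = -1.0561

step 1: x_pred=-2.3530  r=6.6430  x^+=1.2741  v^+=3.0901  a^+=9.0566
step 2: x_pred=3.3707  r=1.9193  x^+=4.4186  v^+=7.7347  a^+=11.9073
step 3: x_pred=8.7174  r=-11.3574  x^+=2.5163  v^+=7.7602  a^+=-4.9614
step 4: x_pred=5.3379  r=0.2221  x^+=5.4592  v^+=5.7736  a^+=-4.6316
step 5: x_pred=7.4756  r=-6.5056  x^+=3.9235  v^+=0.9783  a^+=-14.2941
step 6: x_pred=3.0737  r=-7.5637  x^+=-1.0561  v^+=-8.3389  a^+=-25.5282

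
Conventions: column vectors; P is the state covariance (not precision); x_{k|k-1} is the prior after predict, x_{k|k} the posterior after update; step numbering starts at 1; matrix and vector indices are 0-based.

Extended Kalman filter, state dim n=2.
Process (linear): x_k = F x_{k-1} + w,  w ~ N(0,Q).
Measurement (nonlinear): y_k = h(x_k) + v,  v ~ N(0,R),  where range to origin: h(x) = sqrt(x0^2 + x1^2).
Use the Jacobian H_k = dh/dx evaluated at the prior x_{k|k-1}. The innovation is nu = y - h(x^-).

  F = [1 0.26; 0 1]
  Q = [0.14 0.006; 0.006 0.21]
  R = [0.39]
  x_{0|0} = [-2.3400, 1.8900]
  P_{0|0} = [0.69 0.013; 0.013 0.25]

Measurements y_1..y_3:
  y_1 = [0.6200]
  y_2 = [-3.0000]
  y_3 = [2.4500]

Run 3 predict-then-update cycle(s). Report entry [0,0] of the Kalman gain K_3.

K[0,0] = -0.6698

step 1: x^-=[-1.8486, 1.8900]  P^-=[0.8537 0.0840; 0.0840 0.4600]  H_jac=[-0.6992 0.7149]  S=[0.9585]  K=[-0.5601; 0.2818]  nu=[-2.0238]  x^+=[-0.7151, 1.3197]  P^+=[0.5530 0.2353; 0.2353 0.3839]
step 2: x^-=[-0.3720, 1.3197]  P^-=[0.8413 0.3411; 0.3411 0.5939]  H_jac=[-0.2713 0.9625]  S=[0.8240]  K=[0.1215; 0.5814]  nu=[-4.3711]  x^+=[-0.9029, -1.2218]  P^+=[0.8291 0.2829; 0.2829 0.3153]
step 3: x^-=[-1.2206, -1.2218]  P^-=[1.1375 0.3709; 0.3709 0.5253]  H_jac=[-0.7068 -0.7075]  S=[1.5920]  K=[-0.6698; -0.3981]  nu=[0.7230]  x^+=[-1.7048, -1.5096]  P^+=[0.4233 -0.0536; -0.0536 0.2730]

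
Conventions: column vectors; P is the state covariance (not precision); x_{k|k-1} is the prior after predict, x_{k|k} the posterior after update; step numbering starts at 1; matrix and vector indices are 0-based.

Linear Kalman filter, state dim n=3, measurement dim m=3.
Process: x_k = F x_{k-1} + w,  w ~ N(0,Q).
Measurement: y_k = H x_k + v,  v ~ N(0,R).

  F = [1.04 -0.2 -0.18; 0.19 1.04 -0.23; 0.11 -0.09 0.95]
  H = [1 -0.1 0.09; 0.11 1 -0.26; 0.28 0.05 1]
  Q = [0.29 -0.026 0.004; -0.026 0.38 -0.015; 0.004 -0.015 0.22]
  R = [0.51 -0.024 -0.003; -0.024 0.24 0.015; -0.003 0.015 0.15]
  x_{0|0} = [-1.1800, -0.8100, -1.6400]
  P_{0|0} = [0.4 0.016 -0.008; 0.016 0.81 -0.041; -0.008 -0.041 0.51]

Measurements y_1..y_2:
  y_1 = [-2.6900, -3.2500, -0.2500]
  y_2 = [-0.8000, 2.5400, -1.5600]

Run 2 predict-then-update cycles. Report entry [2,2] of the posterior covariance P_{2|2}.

P_post[2,2] = 0.1114

step 1: x^-=[-0.7700, -0.6894, -1.6149]  P^-=[0.7650 -0.0697 -0.0253; -0.0697 1.3242 -0.2349; -0.0253 -0.2349 0.6967]  S=[1.3074 -0.1784 0.2622; -0.1784 1.7288 -0.3291; 0.2622 -0.3291 0.8703]  K=[0.5866 0.0858 0.0687; -0.0833 0.8102 0.1151; -0.1236 -0.1074 0.7755]  nu=[-1.8436, -2.8958, 1.6150]  x^+=[-1.9889, -2.6959, 0.1764]  P^+=[0.2989 -0.0440 -0.0717; -0.0440 0.2112 0.0314; -0.0717 0.0314 0.1336]
step 2: x^-=[-1.5610, -3.2223, 0.1915]  P^-=[0.6735 -0.0361 -0.0506; -0.0361 0.6001 -0.0414; -0.0506 -0.0414 0.3264]  S=[1.1910 -0.0454 0.1632; -0.0454 0.8868 -0.0722; 0.1632 -0.0722 0.4972]  K=[0.5538 0.0947 0.1058; -0.0684 0.6873 0.0790; -0.1065 -0.1017 0.6440]  nu=[0.4216, 5.9838, -1.1533]  x^+=[-0.8831, 0.7704, -1.2047]  P^+=[0.2818 -0.0360 -0.0615; -0.0360 0.1779 0.0235; -0.0615 0.0235 0.1114]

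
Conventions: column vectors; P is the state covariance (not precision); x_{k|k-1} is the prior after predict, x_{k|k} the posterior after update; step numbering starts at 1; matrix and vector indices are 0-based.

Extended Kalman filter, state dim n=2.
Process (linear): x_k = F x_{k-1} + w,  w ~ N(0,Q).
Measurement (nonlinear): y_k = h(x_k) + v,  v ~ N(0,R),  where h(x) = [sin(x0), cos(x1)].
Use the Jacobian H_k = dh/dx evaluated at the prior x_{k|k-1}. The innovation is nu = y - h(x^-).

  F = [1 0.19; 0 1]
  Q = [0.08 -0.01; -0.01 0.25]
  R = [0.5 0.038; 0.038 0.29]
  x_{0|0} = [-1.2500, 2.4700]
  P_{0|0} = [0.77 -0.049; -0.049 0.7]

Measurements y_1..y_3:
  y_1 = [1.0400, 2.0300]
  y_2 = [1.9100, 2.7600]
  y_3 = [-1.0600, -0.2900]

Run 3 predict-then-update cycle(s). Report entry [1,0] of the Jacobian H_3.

H_jac[1,0] = 0.0000

step 1: x^-=[-0.7807, 2.4700]  P^-=[0.8566 0.0740; 0.0740 0.9500]  H_jac=[0.7104 0.0000; 0.0000 -0.6222]  S=[0.9323 0.0053; 0.0053 0.6578]  K=[0.6532 -0.0752; 0.0615 -0.8991]  nu=[1.7438, 2.8128]  x^+=[0.1466, 0.0482]  P^+=[0.4557 -0.0048; -0.0048 0.4153]
step 2: x^-=[0.1558, 0.0482]  P^-=[0.5488 0.0641; 0.0641 0.6653]  H_jac=[0.9879 0.0000; 0.0000 -0.0482]  S=[1.0356 0.0350; 0.0350 0.2915]  K=[0.5260 -0.0736; 0.0651 -0.1177]  nu=[1.7549, 1.7612]  x^+=[0.9492, -0.0449]  P^+=[0.2634 0.0284; 0.0284 0.6574]
step 3: x^-=[0.9406, -0.0449]  P^-=[0.3779 0.1433; 0.1433 0.9074]  H_jac=[0.5893 0.0000; 0.0000 0.0449]  S=[0.6312 0.0418; 0.0418 0.2918]  K=[0.3547 -0.0288; 0.1258 0.1215]  nu=[-1.8679, -1.2890]  x^+=[0.3151, -0.4363]  P^+=[0.2991 0.1145; 0.1145 0.8918]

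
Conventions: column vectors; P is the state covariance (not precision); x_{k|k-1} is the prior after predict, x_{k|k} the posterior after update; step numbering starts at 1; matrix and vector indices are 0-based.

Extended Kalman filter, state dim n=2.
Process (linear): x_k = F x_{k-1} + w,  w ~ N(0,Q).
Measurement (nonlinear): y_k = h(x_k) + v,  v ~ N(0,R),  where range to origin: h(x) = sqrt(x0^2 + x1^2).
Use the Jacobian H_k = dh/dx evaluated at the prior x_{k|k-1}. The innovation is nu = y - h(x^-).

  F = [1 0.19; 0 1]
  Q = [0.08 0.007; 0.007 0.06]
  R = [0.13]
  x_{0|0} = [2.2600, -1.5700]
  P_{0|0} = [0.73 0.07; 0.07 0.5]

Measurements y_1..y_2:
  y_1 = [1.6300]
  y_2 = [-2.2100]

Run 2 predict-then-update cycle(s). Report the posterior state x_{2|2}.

step 1: x^-=[1.9617, -1.5700]  P^-=[0.8546 0.1720; 0.1720 0.5600]  H_jac=[0.7807 -0.6249]  S=[0.7018]  K=[0.7977; -0.3073]  nu=[-0.8826]  x^+=[1.2577, -1.2988]  P^+=[0.4081 0.3440; 0.3440 0.4937]
step 2: x^-=[1.0109, -1.2988]  P^-=[0.6367 0.4448; 0.4448 0.5537]  H_jac=[0.6142 -0.7891]  S=[0.2838]  K=[0.1410; -0.5770]  nu=[-3.8559]  x^+=[0.4671, 0.9261]  P^+=[0.6310 0.4679; 0.4679 0.4592]

x_post = [0.4671, 0.9261]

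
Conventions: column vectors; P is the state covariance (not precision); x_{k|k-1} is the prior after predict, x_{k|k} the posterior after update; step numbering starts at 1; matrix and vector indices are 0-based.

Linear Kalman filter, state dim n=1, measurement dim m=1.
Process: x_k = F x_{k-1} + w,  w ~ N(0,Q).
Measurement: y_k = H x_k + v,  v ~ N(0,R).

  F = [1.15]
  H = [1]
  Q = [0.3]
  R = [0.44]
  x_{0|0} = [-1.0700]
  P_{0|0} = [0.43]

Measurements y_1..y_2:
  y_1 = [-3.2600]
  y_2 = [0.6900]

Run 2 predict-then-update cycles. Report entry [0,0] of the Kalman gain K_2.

step 1: x^-=[-1.2305]  P^-=[0.8687]  S=[1.3087]  K=[0.6638]  nu=[-2.0295]  x^+=[-2.5776]  P^+=[0.2921]
step 2: x^-=[-2.9643]  P^-=[0.6863]  S=[1.1263]  K=[0.6093]  nu=[3.6543]  x^+=[-0.7376]  P^+=[0.2681]

K[0,0] = 0.6093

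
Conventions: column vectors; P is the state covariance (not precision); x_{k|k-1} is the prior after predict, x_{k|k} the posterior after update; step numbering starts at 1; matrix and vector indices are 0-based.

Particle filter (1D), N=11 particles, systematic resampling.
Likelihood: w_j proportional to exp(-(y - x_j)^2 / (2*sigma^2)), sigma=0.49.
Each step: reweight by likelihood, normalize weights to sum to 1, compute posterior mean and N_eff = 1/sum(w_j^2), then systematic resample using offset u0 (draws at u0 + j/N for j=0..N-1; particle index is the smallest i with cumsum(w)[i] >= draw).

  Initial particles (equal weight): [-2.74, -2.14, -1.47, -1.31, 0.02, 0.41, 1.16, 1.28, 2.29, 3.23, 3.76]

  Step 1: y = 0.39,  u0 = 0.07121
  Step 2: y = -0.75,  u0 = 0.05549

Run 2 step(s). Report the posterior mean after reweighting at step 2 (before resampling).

post_mean = 0.1217

step 1: w=[0.0000, 0.0000, 0.0003, 0.0011, 0.3360, 0.4465, 0.1300, 0.0859, 0.0002, 0.0000, 0.0000]  mean=0.4491  Neff=2.9717  idx=[4, 4, 4, 5, 5, 5, 5, 5, 6, 6, 7]
step 2: w=[0.2471, 0.2471, 0.2471, 0.0515, 0.0515, 0.0515, 0.0515, 0.0515, 0.0004, 0.0004, 0.0002]  mean=0.1217  Neff=5.0902  idx=[0, 0, 0, 1, 1, 2, 2, 2, 3, 5, 7]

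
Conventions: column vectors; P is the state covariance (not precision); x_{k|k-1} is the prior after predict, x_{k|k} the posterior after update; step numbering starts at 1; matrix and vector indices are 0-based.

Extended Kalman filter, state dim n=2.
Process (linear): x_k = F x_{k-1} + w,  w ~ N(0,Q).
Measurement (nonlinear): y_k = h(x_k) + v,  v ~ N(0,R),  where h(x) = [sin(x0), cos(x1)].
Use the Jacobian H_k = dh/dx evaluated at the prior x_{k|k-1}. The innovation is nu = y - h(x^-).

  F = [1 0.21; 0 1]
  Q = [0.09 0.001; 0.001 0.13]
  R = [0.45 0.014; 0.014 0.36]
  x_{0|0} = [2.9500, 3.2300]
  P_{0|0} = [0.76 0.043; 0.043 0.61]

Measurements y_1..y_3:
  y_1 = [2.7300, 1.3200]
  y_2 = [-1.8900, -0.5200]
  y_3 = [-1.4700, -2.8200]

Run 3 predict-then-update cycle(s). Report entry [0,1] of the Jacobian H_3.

step 1: x^-=[3.6283, 3.2300]  P^-=[0.8950 0.1721; 0.1721 0.7400]  H_jac=[-0.8839 0.0000; 0.0000 0.0883]  S=[1.1492 0.0006; 0.0006 0.3658]  K=[-0.6884 0.0426; -0.1325 0.1788]  nu=[3.1977, 2.3161]  x^+=[1.5258, 3.2206]  P^+=[0.3498 0.0646; 0.0646 0.7082]
step 2: x^-=[2.2021, 3.2206]  P^-=[0.4982 0.2143; 0.2143 0.8382]  H_jac=[-0.5902 0.0000; 0.0000 0.0790]  S=[0.6235 0.0040; 0.0040 0.3652]  K=[-0.4719 0.0515; -0.2040 0.1834]  nu=[-2.6972, 0.4769]  x^+=[3.4994, 3.8585]  P^+=[0.3585 0.1512; 0.1512 0.8002]
step 3: x^-=[4.3097, 3.8585]  P^-=[0.5473 0.3203; 0.3203 0.9302]  H_jac=[-0.3919 0.0000; 0.0000 0.6570]  S=[0.5341 -0.0685; -0.0685 0.7616]  K=[-0.3705 0.2430; -0.1337 0.7905]  nu=[-0.5500, -2.0661]  x^+=[4.0114, 2.2987]  P^+=[0.4167 0.1252; 0.1252 0.4303]

H_jac[0,1] = 0.0000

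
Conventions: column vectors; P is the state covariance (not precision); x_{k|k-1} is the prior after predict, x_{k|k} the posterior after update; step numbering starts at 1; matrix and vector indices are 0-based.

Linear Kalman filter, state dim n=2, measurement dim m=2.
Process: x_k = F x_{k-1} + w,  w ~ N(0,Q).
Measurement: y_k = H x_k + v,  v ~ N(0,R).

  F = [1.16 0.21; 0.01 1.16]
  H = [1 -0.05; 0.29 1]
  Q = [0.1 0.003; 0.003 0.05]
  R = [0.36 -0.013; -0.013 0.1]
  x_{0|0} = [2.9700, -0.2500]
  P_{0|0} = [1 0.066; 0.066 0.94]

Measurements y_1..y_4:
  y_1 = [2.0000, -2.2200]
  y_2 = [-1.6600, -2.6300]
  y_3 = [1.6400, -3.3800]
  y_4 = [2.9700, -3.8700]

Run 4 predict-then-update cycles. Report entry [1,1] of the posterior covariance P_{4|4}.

P_post[1,1] = 0.0661

step 1: x^-=[3.3927, -0.2603]  P^-=[1.5192 0.3325; 0.3325 1.3165]  S=[1.8492 0.6895; 0.6895 1.7371]  K=[0.7589 0.1438; -0.1866 0.8874]  nu=[-1.4057, -2.9436]  x^+=[1.9025, -2.6102]  P^+=[0.2677 -0.0731; -0.0731 0.1124]
step 2: x^-=[1.6587, -3.0088]  P^-=[0.4295 -0.0651; -0.0651 0.1995]  S=[0.7965 0.0375; 0.0375 0.2979]  K=[0.5371 0.1322; -0.1235 0.6220]  nu=[-3.4692, -0.1022]  x^+=[-0.2181, -2.6441]  P^+=[0.1892 -0.0486; -0.0486 0.0779]
step 3: x^-=[-0.8083, -3.0693]  P^-=[0.3343 -0.0414; -0.0414 0.1537]  S=[0.6989 0.0355; 0.0355 0.2578]  K=[0.4737 0.1504; -0.0988 0.5632]  nu=[2.2948, -0.0763]  x^+=[0.2674, -3.3390]  P^+=[0.1666 -0.0394; -0.0394 0.0690]
step 4: x^-=[-0.3910, -3.8706]  P^-=[0.3080 -0.0314; -0.0314 0.1420]  S=[0.6715 0.0383; 0.0383 0.2497]  K=[0.4518 0.1627; -0.0885 0.5458]  nu=[3.1675, 0.1140]  x^+=[1.0585, -4.0886]  P^+=[0.1587 -0.0356; -0.0356 0.0661]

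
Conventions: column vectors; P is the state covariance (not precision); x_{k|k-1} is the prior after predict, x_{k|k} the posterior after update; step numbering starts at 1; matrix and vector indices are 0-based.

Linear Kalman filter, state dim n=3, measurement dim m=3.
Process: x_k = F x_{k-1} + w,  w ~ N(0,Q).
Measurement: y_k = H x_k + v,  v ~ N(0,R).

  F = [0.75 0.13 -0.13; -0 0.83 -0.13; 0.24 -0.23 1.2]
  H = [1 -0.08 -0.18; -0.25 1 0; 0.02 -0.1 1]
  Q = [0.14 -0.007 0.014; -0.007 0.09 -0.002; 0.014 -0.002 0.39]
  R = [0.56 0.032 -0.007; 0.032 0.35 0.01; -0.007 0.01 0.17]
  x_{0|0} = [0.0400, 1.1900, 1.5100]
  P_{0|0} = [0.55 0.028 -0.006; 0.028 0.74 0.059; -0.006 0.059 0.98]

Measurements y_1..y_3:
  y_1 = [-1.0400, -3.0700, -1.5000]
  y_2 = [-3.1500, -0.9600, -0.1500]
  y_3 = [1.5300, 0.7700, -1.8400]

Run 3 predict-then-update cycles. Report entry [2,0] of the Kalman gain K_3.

step 1: x^-=[-0.0116, 0.7914, 1.5479]  P^-=[0.4831 0.1001 -0.0602; 0.1001 0.6036 -0.2299; -0.0602 -0.2299 1.8329]  S=[1.1054 0.0037 -0.3783; 0.0037 0.9338 -0.2631; -0.3783 -0.2631 2.0523]  K=[0.4580 -0.0088 0.0538; 0.0648 0.6050 -0.0509; -0.0278 0.0241 0.9017]  nu=[-0.6865, -3.8643, -2.9685]  x^+=[-0.4517, -1.4399, -1.2029]  P^+=[0.2636 0.0780 0.0084; 0.0780 0.2328 0.0187; 0.0084 0.0187 0.1554]
step 2: x^-=[-0.3696, -1.0388, -1.2207]  P^-=[0.3078 0.0662 0.0300; 0.0662 0.2490 -0.0363; 0.0300 -0.0363 0.6272]  S=[0.8673 0.0105 -0.0864; 0.0105 0.5851 -0.0572; -0.0864 -0.0572 0.8080]  K=[0.3500 -0.0176 0.0727; 0.0520 0.3923 -0.0407; -0.0146 0.0018 0.7800]  nu=[-3.0833, -0.0136, 0.9742]  x^+=[-1.3777, -1.2442, -0.4157]  P^+=[0.2015 0.0561 0.0113; 0.0561 0.1526 0.0108; 0.0113 0.0108 0.1336]
step 3: x^-=[-1.1410, -0.9787, -0.5433]  P^-=[0.2665 0.0442 0.0288; 0.0442 0.1951 -0.0301; 0.0288 -0.0301 0.5964]  S=[0.8288 0.0016 -0.0814; 0.0016 0.5396 -0.0461; -0.0814 -0.0461 0.7754]  K=[0.3180 -0.0365 0.0695; 0.0366 0.3376 -0.0389; -0.0161 -0.0031 0.7719]  nu=[2.4949, 1.4634, -1.3717]  x^+=[-0.4964, -0.3400, -1.6467]  P^+=[0.1817 0.0435 0.0099; 0.0435 0.1298 0.0086; 0.0099 0.0086 0.1320]

K[2,0] = -0.0161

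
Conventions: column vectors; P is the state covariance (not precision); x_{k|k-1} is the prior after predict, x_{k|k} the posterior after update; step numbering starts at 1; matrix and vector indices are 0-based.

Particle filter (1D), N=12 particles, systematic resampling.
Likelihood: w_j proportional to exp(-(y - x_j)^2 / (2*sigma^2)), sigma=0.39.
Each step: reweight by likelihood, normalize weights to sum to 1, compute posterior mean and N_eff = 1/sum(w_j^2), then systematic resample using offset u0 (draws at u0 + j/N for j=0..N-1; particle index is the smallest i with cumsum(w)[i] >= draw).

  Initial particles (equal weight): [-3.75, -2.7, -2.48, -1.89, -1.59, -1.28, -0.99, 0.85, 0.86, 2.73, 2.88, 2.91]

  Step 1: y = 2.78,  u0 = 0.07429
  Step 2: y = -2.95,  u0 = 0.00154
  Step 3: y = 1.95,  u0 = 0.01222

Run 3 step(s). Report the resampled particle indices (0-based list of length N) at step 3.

step 1: w=[0.0000, 0.0000, 0.0000, 0.0000, 0.0000, 0.0000, 0.0000, 0.0000, 0.0000, 0.3414, 0.3331, 0.3256]  mean=2.8386  Neff=2.9989  idx=[9, 9, 9, 9, 10, 10, 10, 10, 11, 11, 11, 11]
step 2: w=[0.2489, 0.2489, 0.2489, 0.2489, 0.0009, 0.0009, 0.0009, 0.0009, 0.0003, 0.0003, 0.0003, 0.0003]  mean=2.7307  Neff=4.0361  idx=[0, 0, 0, 1, 1, 1, 2, 2, 2, 3, 3, 3]
step 3: w=[0.0833, 0.0833, 0.0833, 0.0833, 0.0833, 0.0833, 0.0833, 0.0833, 0.0833, 0.0833, 0.0833, 0.0833]  mean=2.7300  Neff=12.0000  idx=[0, 1, 2, 3, 4, 5, 6, 7, 8, 9, 10, 11]

resampled_idx = [0, 1, 2, 3, 4, 5, 6, 7, 8, 9, 10, 11]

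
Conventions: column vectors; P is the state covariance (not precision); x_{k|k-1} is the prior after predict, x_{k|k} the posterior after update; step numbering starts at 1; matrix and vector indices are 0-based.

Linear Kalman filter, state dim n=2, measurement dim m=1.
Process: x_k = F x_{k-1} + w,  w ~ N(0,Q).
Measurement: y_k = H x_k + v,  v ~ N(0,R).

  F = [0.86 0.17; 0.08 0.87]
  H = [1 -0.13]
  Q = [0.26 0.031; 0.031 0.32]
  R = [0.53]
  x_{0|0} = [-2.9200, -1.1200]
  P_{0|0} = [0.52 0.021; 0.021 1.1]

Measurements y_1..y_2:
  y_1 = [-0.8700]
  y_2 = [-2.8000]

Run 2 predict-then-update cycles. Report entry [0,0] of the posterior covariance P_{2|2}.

P_post[0,0] = 0.3080

step 1: x^-=[-2.7016, -1.2080]  P^-=[0.6825 0.2455; 0.2455 1.1588]  S=[1.1683]  K=[0.5569; 0.0812]  nu=[1.6746]  x^+=[-1.7690, -1.0721]  P^+=[0.3202 0.1927; 0.1927 1.1511]
step 2: x^-=[-1.7036, -1.0742]  P^-=[0.5864 0.3701; 0.3701 1.2202]  S=[1.0408]  K=[0.5172; 0.2031]  nu=[-1.2360]  x^+=[-2.3429, -1.3253]  P^+=[0.3080 0.2607; 0.2607 1.1772]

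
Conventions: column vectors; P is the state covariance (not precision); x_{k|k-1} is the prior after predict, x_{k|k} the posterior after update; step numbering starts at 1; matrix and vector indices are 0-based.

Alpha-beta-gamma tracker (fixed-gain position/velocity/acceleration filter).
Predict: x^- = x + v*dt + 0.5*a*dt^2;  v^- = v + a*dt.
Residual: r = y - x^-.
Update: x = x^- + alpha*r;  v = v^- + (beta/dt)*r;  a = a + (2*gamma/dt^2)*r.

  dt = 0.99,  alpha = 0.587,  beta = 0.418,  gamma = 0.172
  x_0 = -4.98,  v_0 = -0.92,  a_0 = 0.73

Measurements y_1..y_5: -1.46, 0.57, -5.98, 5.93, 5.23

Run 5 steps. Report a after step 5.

step 1: x_pred=-5.5331  r=4.0731  x^+=-3.1422  v^+=1.5224  a^+=2.1596
step 2: x_pred=-0.5767  r=1.1467  x^+=0.0964  v^+=4.1446  a^+=2.5620
step 3: x_pred=5.4551  r=-11.4351  x^+=-1.2573  v^+=1.8528  a^+=-1.4515
step 4: x_pred=-0.1343  r=6.0643  x^+=3.4254  v^+=2.9763  a^+=0.6770
step 5: x_pred=6.7038  r=-1.4738  x^+=5.8387  v^+=3.0243  a^+=0.1597

a_post = 0.1597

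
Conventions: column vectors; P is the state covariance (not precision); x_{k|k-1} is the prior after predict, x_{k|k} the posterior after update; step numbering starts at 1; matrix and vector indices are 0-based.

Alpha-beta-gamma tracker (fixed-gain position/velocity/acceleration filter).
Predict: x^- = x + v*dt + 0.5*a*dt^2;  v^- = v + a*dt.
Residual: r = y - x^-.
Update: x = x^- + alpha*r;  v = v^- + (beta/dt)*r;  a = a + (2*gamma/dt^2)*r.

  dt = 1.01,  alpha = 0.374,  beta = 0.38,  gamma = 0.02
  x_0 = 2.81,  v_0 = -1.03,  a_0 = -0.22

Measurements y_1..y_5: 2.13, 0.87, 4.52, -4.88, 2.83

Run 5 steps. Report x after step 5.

step 1: x_pred=1.6575  r=0.4725  x^+=1.8342  v^+=-1.0744  a^+=-0.2015
step 2: x_pred=0.6463  r=0.2237  x^+=0.7300  v^+=-1.1937  a^+=-0.1927
step 3: x_pred=-0.5740  r=5.0940  x^+=1.3311  v^+=0.5282  a^+=0.0070
step 4: x_pred=1.8682  r=-6.7482  x^+=-0.6556  v^+=-2.0036  a^+=-0.2576
step 5: x_pred=-2.8106  r=5.6406  x^+=-0.7010  v^+=-0.1415  a^+=-0.0364

x_post = -0.7010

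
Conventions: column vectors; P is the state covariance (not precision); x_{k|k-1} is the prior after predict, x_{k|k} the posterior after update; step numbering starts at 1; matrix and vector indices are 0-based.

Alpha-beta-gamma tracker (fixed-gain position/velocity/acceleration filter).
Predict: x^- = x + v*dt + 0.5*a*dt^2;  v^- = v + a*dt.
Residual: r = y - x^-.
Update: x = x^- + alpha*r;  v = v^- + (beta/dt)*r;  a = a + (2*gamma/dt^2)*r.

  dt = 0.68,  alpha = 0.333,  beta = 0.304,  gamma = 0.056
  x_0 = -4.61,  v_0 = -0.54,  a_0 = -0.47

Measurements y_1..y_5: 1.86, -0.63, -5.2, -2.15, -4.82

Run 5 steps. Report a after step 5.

step 1: x_pred=-5.0859  r=6.9459  x^+=-2.7729  v^+=2.2456  a^+=1.2124
step 2: x_pred=-0.9656  r=0.3356  x^+=-0.8538  v^+=3.2201  a^+=1.2937
step 3: x_pred=1.6349  r=-6.8349  x^+=-0.6411  v^+=1.0441  a^+=-0.3618
step 4: x_pred=-0.0148  r=-2.1352  x^+=-0.7258  v^+=-0.1565  a^+=-0.8790
step 5: x_pred=-1.0354  r=-3.7846  x^+=-2.2957  v^+=-2.4462  a^+=-1.7957

a_post = -1.7957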